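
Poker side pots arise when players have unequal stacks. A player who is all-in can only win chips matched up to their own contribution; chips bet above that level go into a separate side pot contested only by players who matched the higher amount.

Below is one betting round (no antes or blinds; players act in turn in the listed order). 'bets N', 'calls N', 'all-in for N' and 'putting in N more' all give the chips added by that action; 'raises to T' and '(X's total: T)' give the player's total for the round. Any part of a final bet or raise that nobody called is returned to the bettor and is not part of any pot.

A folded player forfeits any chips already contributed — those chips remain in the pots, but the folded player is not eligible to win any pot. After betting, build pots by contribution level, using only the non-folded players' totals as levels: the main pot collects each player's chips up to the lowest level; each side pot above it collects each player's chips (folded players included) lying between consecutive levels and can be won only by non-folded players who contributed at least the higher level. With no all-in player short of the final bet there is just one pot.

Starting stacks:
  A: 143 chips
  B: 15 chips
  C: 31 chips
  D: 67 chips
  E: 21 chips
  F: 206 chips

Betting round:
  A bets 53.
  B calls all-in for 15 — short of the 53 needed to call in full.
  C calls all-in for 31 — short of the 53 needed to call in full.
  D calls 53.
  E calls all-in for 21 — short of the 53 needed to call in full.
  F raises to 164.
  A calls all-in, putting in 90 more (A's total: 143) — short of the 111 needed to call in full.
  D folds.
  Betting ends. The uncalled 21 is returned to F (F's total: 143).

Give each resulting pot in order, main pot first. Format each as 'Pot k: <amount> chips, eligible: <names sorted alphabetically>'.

Contributions (after 21 returned to F): A=143, B=15, C=31, D=53, E=21, F=143
Folded: D
Pot levels (distinct totals of non-folded players): 15, 21, 31, 143
Layer 1-15: 15 each from A, B, C, D, E, F = 15*6 = 90 chips; eligible A, B, C, E, F
Layer 16-21: 6 each from A, C, D, E, F = 6*5 = 30 chips; eligible A, C, E, F
Layer 22-31: 10 each from A, C, D, F = 10*4 = 40 chips; eligible A, C, F
Layer 32-143: A 112 + D 22 + F 112 = 246 chips; eligible A, F

Pot 1: 90 chips, eligible: A, B, C, E, F
Pot 2: 30 chips, eligible: A, C, E, F
Pot 3: 40 chips, eligible: A, C, F
Pot 4: 246 chips, eligible: A, F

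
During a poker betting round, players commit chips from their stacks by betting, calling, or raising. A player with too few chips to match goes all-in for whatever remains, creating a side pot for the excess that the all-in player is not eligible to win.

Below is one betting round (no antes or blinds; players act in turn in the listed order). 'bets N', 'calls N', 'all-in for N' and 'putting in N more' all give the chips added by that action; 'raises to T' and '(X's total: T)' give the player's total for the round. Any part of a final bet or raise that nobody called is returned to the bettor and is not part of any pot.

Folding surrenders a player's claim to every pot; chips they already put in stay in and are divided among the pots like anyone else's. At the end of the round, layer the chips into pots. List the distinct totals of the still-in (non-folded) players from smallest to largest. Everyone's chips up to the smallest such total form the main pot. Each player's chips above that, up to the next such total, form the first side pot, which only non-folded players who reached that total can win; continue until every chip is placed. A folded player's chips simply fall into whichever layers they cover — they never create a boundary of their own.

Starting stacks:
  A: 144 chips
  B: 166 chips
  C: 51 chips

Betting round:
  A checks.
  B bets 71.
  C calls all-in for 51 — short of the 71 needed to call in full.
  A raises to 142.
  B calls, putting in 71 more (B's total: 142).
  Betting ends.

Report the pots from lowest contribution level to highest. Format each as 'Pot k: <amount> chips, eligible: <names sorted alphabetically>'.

Contributions: A=142, B=142, C=51
Pot levels (distinct totals of non-folded players): 51, 142
Layer 1-51: 51 each from A, B, C = 51*3 = 153 chips; eligible A, B, C
Layer 52-142: 91 each from A, B = 91*2 = 182 chips; eligible A, B

Pot 1: 153 chips, eligible: A, B, C
Pot 2: 182 chips, eligible: A, B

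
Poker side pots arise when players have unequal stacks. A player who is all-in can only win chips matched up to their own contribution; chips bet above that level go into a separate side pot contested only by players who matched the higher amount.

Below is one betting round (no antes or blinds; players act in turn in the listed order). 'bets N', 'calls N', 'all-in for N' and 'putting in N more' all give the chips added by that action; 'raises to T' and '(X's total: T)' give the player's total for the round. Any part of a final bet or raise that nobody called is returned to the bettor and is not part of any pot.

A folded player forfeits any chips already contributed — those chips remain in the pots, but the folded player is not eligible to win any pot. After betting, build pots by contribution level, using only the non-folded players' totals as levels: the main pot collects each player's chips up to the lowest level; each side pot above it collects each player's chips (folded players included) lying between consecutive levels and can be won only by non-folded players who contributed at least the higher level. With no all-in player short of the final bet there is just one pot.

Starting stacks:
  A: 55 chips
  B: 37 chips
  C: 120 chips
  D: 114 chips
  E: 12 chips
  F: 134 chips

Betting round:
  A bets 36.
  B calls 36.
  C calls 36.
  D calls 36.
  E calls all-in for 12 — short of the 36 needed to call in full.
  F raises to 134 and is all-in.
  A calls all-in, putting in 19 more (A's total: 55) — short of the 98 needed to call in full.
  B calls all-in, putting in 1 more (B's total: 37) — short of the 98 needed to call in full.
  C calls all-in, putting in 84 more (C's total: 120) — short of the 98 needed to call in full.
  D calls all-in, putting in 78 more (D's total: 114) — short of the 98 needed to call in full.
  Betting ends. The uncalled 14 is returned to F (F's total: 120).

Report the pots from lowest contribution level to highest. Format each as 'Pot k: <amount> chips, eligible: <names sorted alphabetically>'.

Pot 1: 72 chips, eligible: A, B, C, D, E, F
Pot 2: 125 chips, eligible: A, B, C, D, F
Pot 3: 72 chips, eligible: A, C, D, F
Pot 4: 177 chips, eligible: C, D, F
Pot 5: 12 chips, eligible: C, F

Derivation:
Contributions (after 14 returned to F): A=55, B=37, C=120, D=114, E=12, F=120
Pot levels (distinct totals of non-folded players): 12, 37, 55, 114, 120
Layer 1-12: 12 each from A, B, C, D, E, F = 12*6 = 72 chips; eligible A, B, C, D, E, F
Layer 13-37: 25 each from A, B, C, D, F = 25*5 = 125 chips; eligible A, B, C, D, F
Layer 38-55: 18 each from A, C, D, F = 18*4 = 72 chips; eligible A, C, D, F
Layer 56-114: 59 each from C, D, F = 59*3 = 177 chips; eligible C, D, F
Layer 115-120: 6 each from C, F = 6*2 = 12 chips; eligible C, F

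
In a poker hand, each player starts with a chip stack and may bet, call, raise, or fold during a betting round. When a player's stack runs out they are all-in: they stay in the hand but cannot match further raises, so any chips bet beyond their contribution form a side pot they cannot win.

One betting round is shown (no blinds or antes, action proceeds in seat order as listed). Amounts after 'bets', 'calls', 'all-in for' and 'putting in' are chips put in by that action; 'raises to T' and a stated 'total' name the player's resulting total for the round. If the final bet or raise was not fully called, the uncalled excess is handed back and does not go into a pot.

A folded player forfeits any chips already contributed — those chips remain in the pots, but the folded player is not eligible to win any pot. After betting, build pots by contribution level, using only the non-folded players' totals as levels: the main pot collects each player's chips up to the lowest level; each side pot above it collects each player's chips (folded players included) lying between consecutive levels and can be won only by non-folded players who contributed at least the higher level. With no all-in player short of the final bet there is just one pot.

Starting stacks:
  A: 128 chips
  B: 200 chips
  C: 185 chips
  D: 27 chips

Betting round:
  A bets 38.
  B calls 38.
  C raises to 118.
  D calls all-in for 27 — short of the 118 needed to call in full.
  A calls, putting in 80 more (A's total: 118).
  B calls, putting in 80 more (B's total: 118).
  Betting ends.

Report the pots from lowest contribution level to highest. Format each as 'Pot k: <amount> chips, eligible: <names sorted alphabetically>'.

Contributions: A=118, B=118, C=118, D=27
Pot levels (distinct totals of non-folded players): 27, 118
Layer 1-27: 27 each from A, B, C, D = 27*4 = 108 chips; eligible A, B, C, D
Layer 28-118: 91 each from A, B, C = 91*3 = 273 chips; eligible A, B, C

Pot 1: 108 chips, eligible: A, B, C, D
Pot 2: 273 chips, eligible: A, B, C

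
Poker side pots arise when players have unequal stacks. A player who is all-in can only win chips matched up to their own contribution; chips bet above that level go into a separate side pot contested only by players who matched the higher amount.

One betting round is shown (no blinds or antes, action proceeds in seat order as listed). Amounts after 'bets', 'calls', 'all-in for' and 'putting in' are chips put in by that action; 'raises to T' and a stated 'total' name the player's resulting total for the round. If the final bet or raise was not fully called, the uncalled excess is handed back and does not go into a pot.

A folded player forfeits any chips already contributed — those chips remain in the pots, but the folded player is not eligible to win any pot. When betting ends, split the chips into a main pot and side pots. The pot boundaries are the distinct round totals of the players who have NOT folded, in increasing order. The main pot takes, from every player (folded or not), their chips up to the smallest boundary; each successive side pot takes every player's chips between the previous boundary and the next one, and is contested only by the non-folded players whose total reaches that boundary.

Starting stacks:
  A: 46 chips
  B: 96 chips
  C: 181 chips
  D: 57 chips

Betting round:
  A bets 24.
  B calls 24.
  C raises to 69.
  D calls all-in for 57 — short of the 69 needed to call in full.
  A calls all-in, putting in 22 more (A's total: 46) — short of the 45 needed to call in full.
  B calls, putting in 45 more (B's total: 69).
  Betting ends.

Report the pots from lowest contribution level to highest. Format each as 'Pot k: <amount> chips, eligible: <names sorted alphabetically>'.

Pot 1: 184 chips, eligible: A, B, C, D
Pot 2: 33 chips, eligible: B, C, D
Pot 3: 24 chips, eligible: B, C

Derivation:
Contributions: A=46, B=69, C=69, D=57
Pot levels (distinct totals of non-folded players): 46, 57, 69
Layer 1-46: 46 each from A, B, C, D = 46*4 = 184 chips; eligible A, B, C, D
Layer 47-57: 11 each from B, C, D = 11*3 = 33 chips; eligible B, C, D
Layer 58-69: 12 each from B, C = 12*2 = 24 chips; eligible B, C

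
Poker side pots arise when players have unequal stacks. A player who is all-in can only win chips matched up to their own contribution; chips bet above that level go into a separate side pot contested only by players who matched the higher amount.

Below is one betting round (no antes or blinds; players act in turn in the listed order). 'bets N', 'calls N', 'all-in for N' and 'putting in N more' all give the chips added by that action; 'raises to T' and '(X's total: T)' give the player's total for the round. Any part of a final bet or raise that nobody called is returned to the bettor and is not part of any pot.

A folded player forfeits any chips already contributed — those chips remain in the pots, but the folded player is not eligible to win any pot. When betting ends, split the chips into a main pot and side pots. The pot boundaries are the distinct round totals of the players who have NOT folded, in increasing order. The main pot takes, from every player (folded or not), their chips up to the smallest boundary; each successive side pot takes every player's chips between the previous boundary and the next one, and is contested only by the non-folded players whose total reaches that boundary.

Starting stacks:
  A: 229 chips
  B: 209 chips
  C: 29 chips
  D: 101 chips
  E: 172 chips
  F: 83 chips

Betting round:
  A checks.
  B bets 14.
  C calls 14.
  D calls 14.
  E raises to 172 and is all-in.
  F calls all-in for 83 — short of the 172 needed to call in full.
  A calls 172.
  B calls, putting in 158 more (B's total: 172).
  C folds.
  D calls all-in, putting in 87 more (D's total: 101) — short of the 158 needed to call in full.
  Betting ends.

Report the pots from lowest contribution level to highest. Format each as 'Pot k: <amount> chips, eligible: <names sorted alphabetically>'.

Pot 1: 429 chips, eligible: A, B, D, E, F
Pot 2: 72 chips, eligible: A, B, D, E
Pot 3: 213 chips, eligible: A, B, E

Derivation:
Contributions: A=172, B=172, C=14, D=101, E=172, F=83
Folded: C
Pot levels (distinct totals of non-folded players): 83, 101, 172
Layer 1-83: A 83 + B 83 + C 14 + D 83 + E 83 + F 83 = 429 chips; eligible A, B, D, E, F
Layer 84-101: 18 each from A, B, D, E = 18*4 = 72 chips; eligible A, B, D, E
Layer 102-172: 71 each from A, B, E = 71*3 = 213 chips; eligible A, B, E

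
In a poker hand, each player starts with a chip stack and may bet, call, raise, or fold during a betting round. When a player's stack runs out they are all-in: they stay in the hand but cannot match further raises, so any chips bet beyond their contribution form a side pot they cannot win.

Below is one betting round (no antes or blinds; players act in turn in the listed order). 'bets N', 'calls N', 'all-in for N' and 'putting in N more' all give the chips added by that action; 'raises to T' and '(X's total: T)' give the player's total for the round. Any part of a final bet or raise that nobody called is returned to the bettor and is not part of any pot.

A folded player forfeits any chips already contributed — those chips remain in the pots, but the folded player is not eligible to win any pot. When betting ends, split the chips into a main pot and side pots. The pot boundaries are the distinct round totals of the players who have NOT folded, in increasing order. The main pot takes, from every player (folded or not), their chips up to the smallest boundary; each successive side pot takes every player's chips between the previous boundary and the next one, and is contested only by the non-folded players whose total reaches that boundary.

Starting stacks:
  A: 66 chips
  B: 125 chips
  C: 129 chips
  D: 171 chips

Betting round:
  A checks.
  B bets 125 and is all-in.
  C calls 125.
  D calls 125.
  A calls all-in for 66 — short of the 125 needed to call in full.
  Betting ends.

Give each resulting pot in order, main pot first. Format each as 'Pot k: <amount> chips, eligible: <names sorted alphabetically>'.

Pot 1: 264 chips, eligible: A, B, C, D
Pot 2: 177 chips, eligible: B, C, D

Derivation:
Contributions: A=66, B=125, C=125, D=125
Pot levels (distinct totals of non-folded players): 66, 125
Layer 1-66: 66 each from A, B, C, D = 66*4 = 264 chips; eligible A, B, C, D
Layer 67-125: 59 each from B, C, D = 59*3 = 177 chips; eligible B, C, D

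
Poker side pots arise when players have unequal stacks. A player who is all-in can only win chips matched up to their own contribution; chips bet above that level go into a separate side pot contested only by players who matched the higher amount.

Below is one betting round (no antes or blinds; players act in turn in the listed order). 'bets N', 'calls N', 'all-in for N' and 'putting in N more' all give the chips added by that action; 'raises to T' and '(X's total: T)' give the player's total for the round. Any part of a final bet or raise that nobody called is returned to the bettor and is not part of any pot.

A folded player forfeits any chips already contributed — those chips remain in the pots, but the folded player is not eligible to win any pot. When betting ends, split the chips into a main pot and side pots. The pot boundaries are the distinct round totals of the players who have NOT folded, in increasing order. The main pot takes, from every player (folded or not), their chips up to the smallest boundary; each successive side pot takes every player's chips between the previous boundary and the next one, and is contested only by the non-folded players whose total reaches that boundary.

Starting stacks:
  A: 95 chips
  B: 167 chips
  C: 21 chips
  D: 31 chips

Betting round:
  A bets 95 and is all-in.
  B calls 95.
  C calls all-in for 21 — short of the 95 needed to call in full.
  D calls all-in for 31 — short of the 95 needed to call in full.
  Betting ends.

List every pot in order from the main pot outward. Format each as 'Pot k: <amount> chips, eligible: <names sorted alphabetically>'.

Pot 1: 84 chips, eligible: A, B, C, D
Pot 2: 30 chips, eligible: A, B, D
Pot 3: 128 chips, eligible: A, B

Derivation:
Contributions: A=95, B=95, C=21, D=31
Pot levels (distinct totals of non-folded players): 21, 31, 95
Layer 1-21: 21 each from A, B, C, D = 21*4 = 84 chips; eligible A, B, C, D
Layer 22-31: 10 each from A, B, D = 10*3 = 30 chips; eligible A, B, D
Layer 32-95: 64 each from A, B = 64*2 = 128 chips; eligible A, B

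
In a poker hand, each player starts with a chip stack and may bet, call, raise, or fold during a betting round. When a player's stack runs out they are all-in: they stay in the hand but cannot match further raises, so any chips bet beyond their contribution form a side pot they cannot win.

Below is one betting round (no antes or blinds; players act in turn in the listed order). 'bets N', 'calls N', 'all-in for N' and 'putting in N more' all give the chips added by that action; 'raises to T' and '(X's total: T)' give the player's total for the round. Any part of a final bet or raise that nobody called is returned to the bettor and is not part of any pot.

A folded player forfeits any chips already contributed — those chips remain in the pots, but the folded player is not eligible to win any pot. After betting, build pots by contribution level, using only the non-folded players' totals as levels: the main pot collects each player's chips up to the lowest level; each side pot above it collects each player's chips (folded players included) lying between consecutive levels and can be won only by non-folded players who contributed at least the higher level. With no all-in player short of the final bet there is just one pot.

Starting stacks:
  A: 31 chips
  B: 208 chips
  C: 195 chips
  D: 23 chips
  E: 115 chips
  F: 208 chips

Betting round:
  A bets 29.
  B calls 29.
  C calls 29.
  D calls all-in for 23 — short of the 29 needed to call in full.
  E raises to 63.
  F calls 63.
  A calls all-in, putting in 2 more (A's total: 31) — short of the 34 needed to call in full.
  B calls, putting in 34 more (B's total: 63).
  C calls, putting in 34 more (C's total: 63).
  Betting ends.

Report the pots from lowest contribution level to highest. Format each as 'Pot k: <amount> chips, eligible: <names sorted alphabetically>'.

Contributions: A=31, B=63, C=63, D=23, E=63, F=63
Pot levels (distinct totals of non-folded players): 23, 31, 63
Layer 1-23: 23 each from A, B, C, D, E, F = 23*6 = 138 chips; eligible A, B, C, D, E, F
Layer 24-31: 8 each from A, B, C, E, F = 8*5 = 40 chips; eligible A, B, C, E, F
Layer 32-63: 32 each from B, C, E, F = 32*4 = 128 chips; eligible B, C, E, F

Pot 1: 138 chips, eligible: A, B, C, D, E, F
Pot 2: 40 chips, eligible: A, B, C, E, F
Pot 3: 128 chips, eligible: B, C, E, F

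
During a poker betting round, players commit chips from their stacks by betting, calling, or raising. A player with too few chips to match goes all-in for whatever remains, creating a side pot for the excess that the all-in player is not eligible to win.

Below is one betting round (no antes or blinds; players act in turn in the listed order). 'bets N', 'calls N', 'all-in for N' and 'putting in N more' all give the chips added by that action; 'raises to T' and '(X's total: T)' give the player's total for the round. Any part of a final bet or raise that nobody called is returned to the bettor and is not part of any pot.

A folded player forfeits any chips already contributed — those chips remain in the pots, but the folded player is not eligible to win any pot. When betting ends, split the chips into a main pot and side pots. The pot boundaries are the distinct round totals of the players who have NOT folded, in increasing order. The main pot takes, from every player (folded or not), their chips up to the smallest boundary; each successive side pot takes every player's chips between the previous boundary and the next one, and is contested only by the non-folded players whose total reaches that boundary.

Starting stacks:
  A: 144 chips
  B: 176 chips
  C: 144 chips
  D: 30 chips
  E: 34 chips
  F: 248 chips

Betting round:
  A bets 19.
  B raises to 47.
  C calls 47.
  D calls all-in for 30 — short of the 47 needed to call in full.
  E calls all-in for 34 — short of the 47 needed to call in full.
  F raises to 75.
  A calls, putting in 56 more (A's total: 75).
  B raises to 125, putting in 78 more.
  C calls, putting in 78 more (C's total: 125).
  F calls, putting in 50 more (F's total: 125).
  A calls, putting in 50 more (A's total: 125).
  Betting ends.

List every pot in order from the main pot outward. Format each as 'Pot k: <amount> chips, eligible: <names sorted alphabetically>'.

Contributions: A=125, B=125, C=125, D=30, E=34, F=125
Pot levels (distinct totals of non-folded players): 30, 34, 125
Layer 1-30: 30 each from A, B, C, D, E, F = 30*6 = 180 chips; eligible A, B, C, D, E, F
Layer 31-34: 4 each from A, B, C, E, F = 4*5 = 20 chips; eligible A, B, C, E, F
Layer 35-125: 91 each from A, B, C, F = 91*4 = 364 chips; eligible A, B, C, F

Pot 1: 180 chips, eligible: A, B, C, D, E, F
Pot 2: 20 chips, eligible: A, B, C, E, F
Pot 3: 364 chips, eligible: A, B, C, F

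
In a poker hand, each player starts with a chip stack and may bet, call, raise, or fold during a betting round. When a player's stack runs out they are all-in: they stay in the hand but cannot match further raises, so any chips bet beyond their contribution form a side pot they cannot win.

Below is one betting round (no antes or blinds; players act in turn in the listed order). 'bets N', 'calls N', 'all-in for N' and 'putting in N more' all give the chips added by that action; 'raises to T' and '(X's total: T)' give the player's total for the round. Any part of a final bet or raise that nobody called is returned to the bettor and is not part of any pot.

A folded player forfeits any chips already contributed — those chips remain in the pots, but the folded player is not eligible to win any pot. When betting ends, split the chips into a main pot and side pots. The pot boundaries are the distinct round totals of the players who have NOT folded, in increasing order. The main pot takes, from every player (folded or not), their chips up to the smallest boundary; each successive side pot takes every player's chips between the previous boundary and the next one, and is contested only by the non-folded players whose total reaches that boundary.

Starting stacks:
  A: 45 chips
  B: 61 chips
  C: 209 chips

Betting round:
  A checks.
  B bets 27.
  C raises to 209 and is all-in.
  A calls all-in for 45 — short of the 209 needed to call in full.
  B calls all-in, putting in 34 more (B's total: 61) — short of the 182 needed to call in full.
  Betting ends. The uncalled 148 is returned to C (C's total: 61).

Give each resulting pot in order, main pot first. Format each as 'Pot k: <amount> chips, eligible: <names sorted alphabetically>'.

Pot 1: 135 chips, eligible: A, B, C
Pot 2: 32 chips, eligible: B, C

Derivation:
Contributions (after 148 returned to C): A=45, B=61, C=61
Pot levels (distinct totals of non-folded players): 45, 61
Layer 1-45: 45 each from A, B, C = 45*3 = 135 chips; eligible A, B, C
Layer 46-61: 16 each from B, C = 16*2 = 32 chips; eligible B, C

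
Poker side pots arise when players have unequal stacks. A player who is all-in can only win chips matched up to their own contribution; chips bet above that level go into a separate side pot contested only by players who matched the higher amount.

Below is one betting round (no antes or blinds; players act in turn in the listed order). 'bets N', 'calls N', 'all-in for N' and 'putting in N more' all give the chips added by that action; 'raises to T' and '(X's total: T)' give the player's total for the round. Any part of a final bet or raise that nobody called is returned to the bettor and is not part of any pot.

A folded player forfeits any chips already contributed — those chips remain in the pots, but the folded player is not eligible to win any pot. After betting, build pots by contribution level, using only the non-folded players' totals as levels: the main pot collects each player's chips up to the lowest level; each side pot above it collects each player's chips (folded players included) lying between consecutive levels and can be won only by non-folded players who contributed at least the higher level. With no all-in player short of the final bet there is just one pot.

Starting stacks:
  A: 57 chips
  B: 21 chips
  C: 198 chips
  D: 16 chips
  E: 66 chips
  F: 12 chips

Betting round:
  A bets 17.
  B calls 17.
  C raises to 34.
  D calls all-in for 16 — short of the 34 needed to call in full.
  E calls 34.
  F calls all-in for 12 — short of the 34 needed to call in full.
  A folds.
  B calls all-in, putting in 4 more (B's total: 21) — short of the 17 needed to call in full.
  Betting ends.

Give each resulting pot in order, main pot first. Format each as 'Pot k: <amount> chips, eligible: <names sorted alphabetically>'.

Contributions: A=17, B=21, C=34, D=16, E=34, F=12
Folded: A
Pot levels (distinct totals of non-folded players): 12, 16, 21, 34
Layer 1-12: 12 each from A, B, C, D, E, F = 12*6 = 72 chips; eligible B, C, D, E, F
Layer 13-16: 4 each from A, B, C, D, E = 4*5 = 20 chips; eligible B, C, D, E
Layer 17-21: A 1 + B 5 + C 5 + E 5 = 16 chips; eligible B, C, E
Layer 22-34: 13 each from C, E = 13*2 = 26 chips; eligible C, E

Pot 1: 72 chips, eligible: B, C, D, E, F
Pot 2: 20 chips, eligible: B, C, D, E
Pot 3: 16 chips, eligible: B, C, E
Pot 4: 26 chips, eligible: C, E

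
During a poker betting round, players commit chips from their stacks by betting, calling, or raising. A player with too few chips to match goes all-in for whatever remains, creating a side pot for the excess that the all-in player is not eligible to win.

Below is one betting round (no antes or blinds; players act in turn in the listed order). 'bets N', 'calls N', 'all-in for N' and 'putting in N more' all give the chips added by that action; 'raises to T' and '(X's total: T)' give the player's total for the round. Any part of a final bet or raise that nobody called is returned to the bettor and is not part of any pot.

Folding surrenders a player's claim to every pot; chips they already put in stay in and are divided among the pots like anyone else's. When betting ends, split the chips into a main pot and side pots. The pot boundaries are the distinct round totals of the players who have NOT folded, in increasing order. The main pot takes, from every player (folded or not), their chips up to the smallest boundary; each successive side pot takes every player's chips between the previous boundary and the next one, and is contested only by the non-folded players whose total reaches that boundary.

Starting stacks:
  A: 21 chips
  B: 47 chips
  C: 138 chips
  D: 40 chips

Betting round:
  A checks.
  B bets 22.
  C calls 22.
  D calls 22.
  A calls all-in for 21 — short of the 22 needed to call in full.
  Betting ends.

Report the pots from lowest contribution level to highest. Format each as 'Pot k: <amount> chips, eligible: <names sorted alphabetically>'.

Contributions: A=21, B=22, C=22, D=22
Pot levels (distinct totals of non-folded players): 21, 22
Layer 1-21: 21 each from A, B, C, D = 21*4 = 84 chips; eligible A, B, C, D
Layer 22-22: 1 each from B, C, D = 1*3 = 3 chips; eligible B, C, D

Pot 1: 84 chips, eligible: A, B, C, D
Pot 2: 3 chips, eligible: B, C, D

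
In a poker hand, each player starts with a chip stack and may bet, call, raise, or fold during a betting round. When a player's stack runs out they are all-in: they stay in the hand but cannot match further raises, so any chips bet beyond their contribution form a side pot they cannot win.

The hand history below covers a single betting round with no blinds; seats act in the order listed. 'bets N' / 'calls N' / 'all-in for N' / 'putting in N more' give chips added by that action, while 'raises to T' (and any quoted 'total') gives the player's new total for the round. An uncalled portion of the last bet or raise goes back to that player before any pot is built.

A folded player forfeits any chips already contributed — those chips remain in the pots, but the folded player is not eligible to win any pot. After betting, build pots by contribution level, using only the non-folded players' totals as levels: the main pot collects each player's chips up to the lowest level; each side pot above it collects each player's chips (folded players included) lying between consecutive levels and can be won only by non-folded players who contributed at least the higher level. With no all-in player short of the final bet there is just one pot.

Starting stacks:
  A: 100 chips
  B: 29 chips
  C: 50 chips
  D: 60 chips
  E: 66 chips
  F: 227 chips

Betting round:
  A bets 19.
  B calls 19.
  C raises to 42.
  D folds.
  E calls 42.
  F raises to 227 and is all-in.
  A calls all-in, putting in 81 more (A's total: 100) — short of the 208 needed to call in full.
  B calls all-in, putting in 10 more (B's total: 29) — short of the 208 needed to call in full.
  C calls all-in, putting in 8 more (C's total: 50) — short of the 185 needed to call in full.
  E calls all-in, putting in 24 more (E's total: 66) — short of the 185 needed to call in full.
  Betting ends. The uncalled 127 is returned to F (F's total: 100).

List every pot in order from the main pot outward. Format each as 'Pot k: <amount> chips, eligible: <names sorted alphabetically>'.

Contributions (after 127 returned to F): A=100, B=29, C=50, E=66, F=100
Folded: D
Pot levels (distinct totals of non-folded players): 29, 50, 66, 100
Layer 1-29: 29 each from A, B, C, E, F = 29*5 = 145 chips; eligible A, B, C, E, F
Layer 30-50: 21 each from A, C, E, F = 21*4 = 84 chips; eligible A, C, E, F
Layer 51-66: 16 each from A, E, F = 16*3 = 48 chips; eligible A, E, F
Layer 67-100: 34 each from A, F = 34*2 = 68 chips; eligible A, F

Pot 1: 145 chips, eligible: A, B, C, E, F
Pot 2: 84 chips, eligible: A, C, E, F
Pot 3: 48 chips, eligible: A, E, F
Pot 4: 68 chips, eligible: A, F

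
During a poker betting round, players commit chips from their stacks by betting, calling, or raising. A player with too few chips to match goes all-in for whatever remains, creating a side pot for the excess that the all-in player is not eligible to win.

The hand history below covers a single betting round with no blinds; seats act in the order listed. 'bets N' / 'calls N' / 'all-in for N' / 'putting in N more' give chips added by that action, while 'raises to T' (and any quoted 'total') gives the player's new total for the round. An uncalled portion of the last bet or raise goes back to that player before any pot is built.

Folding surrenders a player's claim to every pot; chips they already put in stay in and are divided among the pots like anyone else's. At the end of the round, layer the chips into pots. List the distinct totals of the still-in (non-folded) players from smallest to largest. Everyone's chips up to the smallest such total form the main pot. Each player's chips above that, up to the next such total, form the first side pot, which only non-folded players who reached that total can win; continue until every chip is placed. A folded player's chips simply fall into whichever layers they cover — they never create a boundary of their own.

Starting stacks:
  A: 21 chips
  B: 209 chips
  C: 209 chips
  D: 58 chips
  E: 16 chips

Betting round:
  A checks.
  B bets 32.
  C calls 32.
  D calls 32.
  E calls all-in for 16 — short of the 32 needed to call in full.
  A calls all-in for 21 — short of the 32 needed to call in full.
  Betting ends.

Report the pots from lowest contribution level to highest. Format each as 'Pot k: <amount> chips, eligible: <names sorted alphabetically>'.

Contributions: A=21, B=32, C=32, D=32, E=16
Pot levels (distinct totals of non-folded players): 16, 21, 32
Layer 1-16: 16 each from A, B, C, D, E = 16*5 = 80 chips; eligible A, B, C, D, E
Layer 17-21: 5 each from A, B, C, D = 5*4 = 20 chips; eligible A, B, C, D
Layer 22-32: 11 each from B, C, D = 11*3 = 33 chips; eligible B, C, D

Pot 1: 80 chips, eligible: A, B, C, D, E
Pot 2: 20 chips, eligible: A, B, C, D
Pot 3: 33 chips, eligible: B, C, D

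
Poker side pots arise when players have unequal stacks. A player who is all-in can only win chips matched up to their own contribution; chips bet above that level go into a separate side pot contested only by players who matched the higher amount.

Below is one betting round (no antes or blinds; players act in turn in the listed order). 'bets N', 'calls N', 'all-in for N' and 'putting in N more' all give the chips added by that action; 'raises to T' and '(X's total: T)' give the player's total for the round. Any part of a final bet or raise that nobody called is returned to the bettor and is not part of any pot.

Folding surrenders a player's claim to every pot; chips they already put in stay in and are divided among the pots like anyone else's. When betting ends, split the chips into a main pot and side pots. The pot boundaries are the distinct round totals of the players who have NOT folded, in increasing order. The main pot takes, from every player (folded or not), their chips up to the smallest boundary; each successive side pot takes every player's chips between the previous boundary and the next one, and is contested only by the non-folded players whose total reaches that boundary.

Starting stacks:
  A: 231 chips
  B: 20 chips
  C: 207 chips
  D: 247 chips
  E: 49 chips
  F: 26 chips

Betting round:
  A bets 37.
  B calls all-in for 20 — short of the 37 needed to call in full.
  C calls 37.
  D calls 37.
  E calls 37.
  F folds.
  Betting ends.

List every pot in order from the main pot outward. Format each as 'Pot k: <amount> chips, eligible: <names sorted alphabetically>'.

Contributions: A=37, B=20, C=37, D=37, E=37
Folded: F
Pot levels (distinct totals of non-folded players): 20, 37
Layer 1-20: 20 each from A, B, C, D, E = 20*5 = 100 chips; eligible A, B, C, D, E
Layer 21-37: 17 each from A, C, D, E = 17*4 = 68 chips; eligible A, C, D, E

Pot 1: 100 chips, eligible: A, B, C, D, E
Pot 2: 68 chips, eligible: A, C, D, E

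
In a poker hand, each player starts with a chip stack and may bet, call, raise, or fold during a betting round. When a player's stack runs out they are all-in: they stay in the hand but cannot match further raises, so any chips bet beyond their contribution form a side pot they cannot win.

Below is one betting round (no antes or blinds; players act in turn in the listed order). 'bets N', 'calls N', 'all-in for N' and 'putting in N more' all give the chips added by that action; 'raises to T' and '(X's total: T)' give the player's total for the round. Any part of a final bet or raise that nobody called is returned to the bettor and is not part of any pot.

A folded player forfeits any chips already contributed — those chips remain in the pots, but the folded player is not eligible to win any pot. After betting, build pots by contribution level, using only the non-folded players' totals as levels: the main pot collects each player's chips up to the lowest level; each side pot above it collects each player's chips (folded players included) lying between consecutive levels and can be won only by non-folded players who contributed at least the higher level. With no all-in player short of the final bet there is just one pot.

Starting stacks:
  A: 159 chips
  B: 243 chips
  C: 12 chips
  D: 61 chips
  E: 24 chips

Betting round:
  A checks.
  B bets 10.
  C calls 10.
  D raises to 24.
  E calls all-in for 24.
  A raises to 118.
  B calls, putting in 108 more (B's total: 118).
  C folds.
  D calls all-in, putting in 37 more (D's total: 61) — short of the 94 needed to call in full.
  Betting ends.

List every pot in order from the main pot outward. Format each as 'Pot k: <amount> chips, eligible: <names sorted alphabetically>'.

Contributions: A=118, B=118, C=10, D=61, E=24
Folded: C
Pot levels (distinct totals of non-folded players): 24, 61, 118
Layer 1-24: A 24 + B 24 + C 10 + D 24 + E 24 = 106 chips; eligible A, B, D, E
Layer 25-61: 37 each from A, B, D = 37*3 = 111 chips; eligible A, B, D
Layer 62-118: 57 each from A, B = 57*2 = 114 chips; eligible A, B

Pot 1: 106 chips, eligible: A, B, D, E
Pot 2: 111 chips, eligible: A, B, D
Pot 3: 114 chips, eligible: A, B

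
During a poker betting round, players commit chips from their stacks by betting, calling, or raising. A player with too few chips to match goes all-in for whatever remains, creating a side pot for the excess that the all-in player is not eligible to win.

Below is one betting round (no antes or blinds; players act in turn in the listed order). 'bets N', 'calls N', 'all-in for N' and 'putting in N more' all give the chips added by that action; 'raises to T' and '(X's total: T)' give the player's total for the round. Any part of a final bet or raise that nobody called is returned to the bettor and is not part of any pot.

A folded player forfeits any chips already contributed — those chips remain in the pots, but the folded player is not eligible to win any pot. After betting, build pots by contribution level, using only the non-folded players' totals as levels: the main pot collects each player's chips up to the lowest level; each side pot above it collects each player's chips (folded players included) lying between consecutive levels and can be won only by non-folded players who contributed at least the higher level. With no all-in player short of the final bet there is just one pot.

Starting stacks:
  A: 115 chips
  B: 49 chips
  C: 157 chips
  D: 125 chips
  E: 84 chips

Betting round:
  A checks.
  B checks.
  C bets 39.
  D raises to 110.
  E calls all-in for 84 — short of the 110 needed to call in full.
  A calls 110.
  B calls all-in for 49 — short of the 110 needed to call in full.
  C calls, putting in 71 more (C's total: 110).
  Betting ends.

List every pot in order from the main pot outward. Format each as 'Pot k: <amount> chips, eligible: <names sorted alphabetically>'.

Pot 1: 245 chips, eligible: A, B, C, D, E
Pot 2: 140 chips, eligible: A, C, D, E
Pot 3: 78 chips, eligible: A, C, D

Derivation:
Contributions: A=110, B=49, C=110, D=110, E=84
Pot levels (distinct totals of non-folded players): 49, 84, 110
Layer 1-49: 49 each from A, B, C, D, E = 49*5 = 245 chips; eligible A, B, C, D, E
Layer 50-84: 35 each from A, C, D, E = 35*4 = 140 chips; eligible A, C, D, E
Layer 85-110: 26 each from A, C, D = 26*3 = 78 chips; eligible A, C, D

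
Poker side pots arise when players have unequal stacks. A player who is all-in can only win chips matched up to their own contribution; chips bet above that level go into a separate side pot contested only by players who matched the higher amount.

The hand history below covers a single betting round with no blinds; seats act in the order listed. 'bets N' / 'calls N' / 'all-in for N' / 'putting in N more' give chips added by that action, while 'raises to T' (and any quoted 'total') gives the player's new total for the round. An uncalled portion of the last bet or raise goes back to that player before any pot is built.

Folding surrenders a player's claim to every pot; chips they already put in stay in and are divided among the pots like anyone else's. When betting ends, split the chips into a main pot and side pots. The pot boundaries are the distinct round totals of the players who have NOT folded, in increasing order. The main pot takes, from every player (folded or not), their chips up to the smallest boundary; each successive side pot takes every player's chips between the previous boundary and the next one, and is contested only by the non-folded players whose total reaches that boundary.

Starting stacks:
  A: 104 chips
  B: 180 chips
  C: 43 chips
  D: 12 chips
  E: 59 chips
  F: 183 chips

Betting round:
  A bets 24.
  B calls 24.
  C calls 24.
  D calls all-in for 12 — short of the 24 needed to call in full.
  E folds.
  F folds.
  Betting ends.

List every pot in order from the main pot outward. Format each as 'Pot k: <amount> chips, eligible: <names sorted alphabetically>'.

Contributions: A=24, B=24, C=24, D=12
Folded: E, F
Pot levels (distinct totals of non-folded players): 12, 24
Layer 1-12: 12 each from A, B, C, D = 12*4 = 48 chips; eligible A, B, C, D
Layer 13-24: 12 each from A, B, C = 12*3 = 36 chips; eligible A, B, C

Pot 1: 48 chips, eligible: A, B, C, D
Pot 2: 36 chips, eligible: A, B, C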